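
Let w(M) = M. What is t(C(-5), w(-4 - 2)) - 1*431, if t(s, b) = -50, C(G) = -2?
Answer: -481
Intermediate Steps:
t(C(-5), w(-4 - 2)) - 1*431 = -50 - 1*431 = -50 - 431 = -481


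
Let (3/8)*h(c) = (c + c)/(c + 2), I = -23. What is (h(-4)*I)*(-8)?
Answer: 5888/3 ≈ 1962.7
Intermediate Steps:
h(c) = 16*c/(3*(2 + c)) (h(c) = 8*((c + c)/(c + 2))/3 = 8*((2*c)/(2 + c))/3 = 8*(2*c/(2 + c))/3 = 16*c/(3*(2 + c)))
(h(-4)*I)*(-8) = (((16/3)*(-4)/(2 - 4))*(-23))*(-8) = (((16/3)*(-4)/(-2))*(-23))*(-8) = (((16/3)*(-4)*(-1/2))*(-23))*(-8) = ((32/3)*(-23))*(-8) = -736/3*(-8) = 5888/3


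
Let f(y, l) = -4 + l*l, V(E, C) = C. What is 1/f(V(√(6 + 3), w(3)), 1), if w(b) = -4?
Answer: -⅓ ≈ -0.33333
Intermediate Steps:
f(y, l) = -4 + l²
1/f(V(√(6 + 3), w(3)), 1) = 1/(-4 + 1²) = 1/(-4 + 1) = 1/(-3) = -⅓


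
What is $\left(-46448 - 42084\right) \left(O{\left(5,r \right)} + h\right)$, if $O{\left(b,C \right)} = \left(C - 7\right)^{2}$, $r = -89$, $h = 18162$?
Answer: $-2423829096$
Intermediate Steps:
$O{\left(b,C \right)} = \left(-7 + C\right)^{2}$
$\left(-46448 - 42084\right) \left(O{\left(5,r \right)} + h\right) = \left(-46448 - 42084\right) \left(\left(-7 - 89\right)^{2} + 18162\right) = - 88532 \left(\left(-96\right)^{2} + 18162\right) = - 88532 \left(9216 + 18162\right) = \left(-88532\right) 27378 = -2423829096$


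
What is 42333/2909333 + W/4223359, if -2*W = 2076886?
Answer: -58007939428/250758320603 ≈ -0.23133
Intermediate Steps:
W = -1038443 (W = -½*2076886 = -1038443)
42333/2909333 + W/4223359 = 42333/2909333 - 1038443/4223359 = 42333*(1/2909333) - 1038443*1/4223359 = 42333/2909333 - 148349/603337 = -58007939428/250758320603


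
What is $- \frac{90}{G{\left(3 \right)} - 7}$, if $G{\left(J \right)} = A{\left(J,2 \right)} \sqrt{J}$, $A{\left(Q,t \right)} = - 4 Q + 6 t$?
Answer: $\frac{90}{7} \approx 12.857$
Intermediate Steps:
$G{\left(J \right)} = \sqrt{J} \left(12 - 4 J\right)$ ($G{\left(J \right)} = \left(- 4 J + 6 \cdot 2\right) \sqrt{J} = \left(- 4 J + 12\right) \sqrt{J} = \left(12 - 4 J\right) \sqrt{J} = \sqrt{J} \left(12 - 4 J\right)$)
$- \frac{90}{G{\left(3 \right)} - 7} = - \frac{90}{4 \sqrt{3} \left(3 - 3\right) - 7} = - \frac{90}{4 \sqrt{3} \cdot 0 - 7} = - \frac{90}{0 - 7} = - \frac{90}{-7} = \left(-90\right) \left(- \frac{1}{7}\right) = \frac{90}{7}$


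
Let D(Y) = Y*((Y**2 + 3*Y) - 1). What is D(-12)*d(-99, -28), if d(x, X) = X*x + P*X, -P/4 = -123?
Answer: 14129136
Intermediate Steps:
P = 492 (P = -4*(-123) = 492)
d(x, X) = 492*X + X*x (d(x, X) = X*x + 492*X = 492*X + X*x)
D(Y) = Y*(-1 + Y**2 + 3*Y)
D(-12)*d(-99, -28) = (-12*(-1 + (-12)**2 + 3*(-12)))*(-28*(492 - 99)) = (-12*(-1 + 144 - 36))*(-28*393) = -12*107*(-11004) = -1284*(-11004) = 14129136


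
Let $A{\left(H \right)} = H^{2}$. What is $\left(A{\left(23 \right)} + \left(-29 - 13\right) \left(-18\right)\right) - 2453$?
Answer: $-1168$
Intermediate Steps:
$\left(A{\left(23 \right)} + \left(-29 - 13\right) \left(-18\right)\right) - 2453 = \left(23^{2} + \left(-29 - 13\right) \left(-18\right)\right) - 2453 = \left(529 - -756\right) - 2453 = \left(529 + 756\right) - 2453 = 1285 - 2453 = -1168$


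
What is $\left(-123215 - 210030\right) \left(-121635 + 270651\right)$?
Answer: $-49658836920$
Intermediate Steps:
$\left(-123215 - 210030\right) \left(-121635 + 270651\right) = \left(-333245\right) 149016 = -49658836920$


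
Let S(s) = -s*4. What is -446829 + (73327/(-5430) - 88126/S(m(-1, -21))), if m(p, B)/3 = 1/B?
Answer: -1631886056/2715 ≈ -6.0106e+5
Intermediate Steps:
m(p, B) = 3/B
S(s) = -4*s
-446829 + (73327/(-5430) - 88126/S(m(-1, -21))) = -446829 + (73327/(-5430) - 88126/((-12/(-21)))) = -446829 + (73327*(-1/5430) - 88126/((-12*(-1)/21))) = -446829 + (-73327/5430 - 88126/((-4*(-⅐)))) = -446829 + (-73327/5430 - 88126/4/7) = -446829 + (-73327/5430 - 88126*7/4) = -446829 + (-73327/5430 - 308441/2) = -446829 - 418745321/2715 = -1631886056/2715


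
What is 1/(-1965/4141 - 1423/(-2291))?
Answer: 9487031/1390828 ≈ 6.8211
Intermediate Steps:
1/(-1965/4141 - 1423/(-2291)) = 1/(-1965*1/4141 - 1423*(-1/2291)) = 1/(-1965/4141 + 1423/2291) = 1/(1390828/9487031) = 9487031/1390828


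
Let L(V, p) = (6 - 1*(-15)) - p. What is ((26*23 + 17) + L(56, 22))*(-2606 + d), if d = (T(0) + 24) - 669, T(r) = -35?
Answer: -2017604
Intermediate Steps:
L(V, p) = 21 - p (L(V, p) = (6 + 15) - p = 21 - p)
d = -680 (d = (-35 + 24) - 669 = -11 - 669 = -680)
((26*23 + 17) + L(56, 22))*(-2606 + d) = ((26*23 + 17) + (21 - 1*22))*(-2606 - 680) = ((598 + 17) + (21 - 22))*(-3286) = (615 - 1)*(-3286) = 614*(-3286) = -2017604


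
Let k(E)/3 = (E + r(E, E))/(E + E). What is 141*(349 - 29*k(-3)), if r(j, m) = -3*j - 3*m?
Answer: 159753/2 ≈ 79877.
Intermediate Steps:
k(E) = -15/2 (k(E) = 3*((E + (-3*E - 3*E))/(E + E)) = 3*((E - 6*E)/((2*E))) = 3*((-5*E)*(1/(2*E))) = 3*(-5/2) = -15/2)
141*(349 - 29*k(-3)) = 141*(349 - 29*(-15/2)) = 141*(349 + 435/2) = 141*(1133/2) = 159753/2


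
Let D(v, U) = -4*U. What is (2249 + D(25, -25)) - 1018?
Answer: 1331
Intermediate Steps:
(2249 + D(25, -25)) - 1018 = (2249 - 4*(-25)) - 1018 = (2249 + 100) - 1018 = 2349 - 1018 = 1331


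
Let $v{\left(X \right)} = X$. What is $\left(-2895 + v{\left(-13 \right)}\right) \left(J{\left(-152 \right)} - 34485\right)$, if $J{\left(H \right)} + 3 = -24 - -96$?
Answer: $100081728$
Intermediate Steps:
$J{\left(H \right)} = 69$ ($J{\left(H \right)} = -3 - -72 = -3 + \left(-24 + 96\right) = -3 + 72 = 69$)
$\left(-2895 + v{\left(-13 \right)}\right) \left(J{\left(-152 \right)} - 34485\right) = \left(-2895 - 13\right) \left(69 - 34485\right) = \left(-2908\right) \left(-34416\right) = 100081728$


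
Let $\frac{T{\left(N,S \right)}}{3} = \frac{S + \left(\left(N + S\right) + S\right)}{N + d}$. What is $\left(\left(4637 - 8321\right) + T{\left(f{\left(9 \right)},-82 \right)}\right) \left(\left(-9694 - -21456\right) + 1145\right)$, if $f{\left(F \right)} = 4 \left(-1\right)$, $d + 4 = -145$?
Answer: $- \frac{2421792038}{51} \approx -4.7486 \cdot 10^{7}$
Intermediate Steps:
$d = -149$ ($d = -4 - 145 = -149$)
$f{\left(F \right)} = -4$
$T{\left(N,S \right)} = \frac{3 \left(N + 3 S\right)}{-149 + N}$ ($T{\left(N,S \right)} = 3 \frac{S + \left(\left(N + S\right) + S\right)}{N - 149} = 3 \frac{S + \left(N + 2 S\right)}{-149 + N} = 3 \frac{N + 3 S}{-149 + N} = \frac{3 \left(N + 3 S\right)}{-149 + N}$)
$\left(\left(4637 - 8321\right) + T{\left(f{\left(9 \right)},-82 \right)}\right) \left(\left(-9694 - -21456\right) + 1145\right) = \left(\left(4637 - 8321\right) + \frac{3 \left(-4 + 3 \left(-82\right)\right)}{-149 - 4}\right) \left(\left(-9694 - -21456\right) + 1145\right) = \left(-3684 + \frac{3 \left(-4 - 246\right)}{-153}\right) \left(\left(-9694 + 21456\right) + 1145\right) = \left(-3684 + 3 \left(- \frac{1}{153}\right) \left(-250\right)\right) \left(11762 + 1145\right) = \left(-3684 + \frac{250}{51}\right) 12907 = \left(- \frac{187634}{51}\right) 12907 = - \frac{2421792038}{51}$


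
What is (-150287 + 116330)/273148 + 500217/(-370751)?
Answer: -149222864823/101269894148 ≈ -1.4735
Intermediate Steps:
(-150287 + 116330)/273148 + 500217/(-370751) = -33957*1/273148 + 500217*(-1/370751) = -33957/273148 - 500217/370751 = -149222864823/101269894148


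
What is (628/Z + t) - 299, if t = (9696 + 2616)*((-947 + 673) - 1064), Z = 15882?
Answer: -130818088141/7941 ≈ -1.6474e+7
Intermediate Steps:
t = -16473456 (t = 12312*(-274 - 1064) = 12312*(-1338) = -16473456)
(628/Z + t) - 299 = (628/15882 - 16473456) - 299 = (628*(1/15882) - 16473456) - 299 = (314/7941 - 16473456) - 299 = -130815713782/7941 - 299 = -130818088141/7941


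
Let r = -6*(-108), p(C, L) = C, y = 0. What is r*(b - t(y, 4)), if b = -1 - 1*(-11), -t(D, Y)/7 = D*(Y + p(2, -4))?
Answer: 6480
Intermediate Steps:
t(D, Y) = -7*D*(2 + Y) (t(D, Y) = -7*D*(Y + 2) = -7*D*(2 + Y))
b = 10 (b = -1 + 11 = 10)
r = 648
r*(b - t(y, 4)) = 648*(10 - (-7)*0*(2 + 4)) = 648*(10 - (-7)*0*6) = 648*(10 - 1*0) = 648*(10 + 0) = 648*10 = 6480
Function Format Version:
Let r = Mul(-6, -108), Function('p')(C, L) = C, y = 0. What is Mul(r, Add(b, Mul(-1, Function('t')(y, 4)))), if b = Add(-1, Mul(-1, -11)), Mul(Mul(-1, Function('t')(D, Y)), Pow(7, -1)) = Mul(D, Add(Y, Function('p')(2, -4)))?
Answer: 6480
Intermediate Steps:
Function('t')(D, Y) = Mul(-7, D, Add(2, Y)) (Function('t')(D, Y) = Mul(-7, Mul(D, Add(Y, 2))) = Mul(-7, Mul(D, Add(2, Y))) = Mul(-7, D, Add(2, Y)))
b = 10 (b = Add(-1, 11) = 10)
r = 648
Mul(r, Add(b, Mul(-1, Function('t')(y, 4)))) = Mul(648, Add(10, Mul(-1, Mul(-7, 0, Add(2, 4))))) = Mul(648, Add(10, Mul(-1, Mul(-7, 0, 6)))) = Mul(648, Add(10, Mul(-1, 0))) = Mul(648, Add(10, 0)) = Mul(648, 10) = 6480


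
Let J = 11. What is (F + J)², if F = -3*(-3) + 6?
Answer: 676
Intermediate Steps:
F = 15 (F = 9 + 6 = 15)
(F + J)² = (15 + 11)² = 26² = 676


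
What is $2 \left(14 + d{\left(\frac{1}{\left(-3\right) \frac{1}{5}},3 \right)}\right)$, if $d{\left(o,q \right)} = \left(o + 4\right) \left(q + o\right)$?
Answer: $\frac{308}{9} \approx 34.222$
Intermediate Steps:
$d{\left(o,q \right)} = \left(4 + o\right) \left(o + q\right)$
$2 \left(14 + d{\left(\frac{1}{\left(-3\right) \frac{1}{5}},3 \right)}\right) = 2 \left(14 + \left(\left(\frac{1}{\left(-3\right) \frac{1}{5}}\right)^{2} + \frac{4}{\left(-3\right) \frac{1}{5}} + 4 \cdot 3 + \frac{1}{\left(-3\right) \frac{1}{5}} \cdot 3\right)\right) = 2 \left(14 + \left(\left(\frac{1}{\left(-3\right) \frac{1}{5}}\right)^{2} + \frac{4}{\left(-3\right) \frac{1}{5}} + 12 + \frac{1}{\left(-3\right) \frac{1}{5}} \cdot 3\right)\right) = 2 \left(14 + \left(\left(\frac{1}{- \frac{3}{5}}\right)^{2} + \frac{4}{- \frac{3}{5}} + 12 + \frac{1}{- \frac{3}{5}} \cdot 3\right)\right) = 2 \left(14 + \left(\left(- \frac{5}{3}\right)^{2} + 4 \left(- \frac{5}{3}\right) + 12 - 5\right)\right) = 2 \left(14 + \left(\frac{25}{9} - \frac{20}{3} + 12 - 5\right)\right) = 2 \left(14 + \frac{28}{9}\right) = 2 \cdot \frac{154}{9} = \frac{308}{9}$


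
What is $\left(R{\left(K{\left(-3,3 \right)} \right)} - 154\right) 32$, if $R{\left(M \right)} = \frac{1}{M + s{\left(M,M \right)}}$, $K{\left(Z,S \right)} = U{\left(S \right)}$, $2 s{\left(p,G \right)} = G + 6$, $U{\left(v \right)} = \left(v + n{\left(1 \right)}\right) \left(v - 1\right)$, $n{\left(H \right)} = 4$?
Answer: $- \frac{14780}{3} \approx -4926.7$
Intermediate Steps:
$U{\left(v \right)} = \left(-1 + v\right) \left(4 + v\right)$ ($U{\left(v \right)} = \left(v + 4\right) \left(v - 1\right) = \left(4 + v\right) \left(-1 + v\right) = \left(-1 + v\right) \left(4 + v\right)$)
$s{\left(p,G \right)} = 3 + \frac{G}{2}$ ($s{\left(p,G \right)} = \frac{G + 6}{2} = \frac{6 + G}{2} = 3 + \frac{G}{2}$)
$K{\left(Z,S \right)} = -4 + S^{2} + 3 S$
$R{\left(M \right)} = \frac{1}{3 + \frac{3 M}{2}}$ ($R{\left(M \right)} = \frac{1}{M + \left(3 + \frac{M}{2}\right)} = \frac{1}{3 + \frac{3 M}{2}}$)
$\left(R{\left(K{\left(-3,3 \right)} \right)} - 154\right) 32 = \left(\frac{2}{3 \left(2 + \left(-4 + 3^{2} + 3 \cdot 3\right)\right)} - 154\right) 32 = \left(\frac{2}{3 \left(2 + \left(-4 + 9 + 9\right)\right)} - 154\right) 32 = \left(\frac{2}{3 \left(2 + 14\right)} - 154\right) 32 = \left(\frac{2}{3 \cdot 16} - 154\right) 32 = \left(\frac{2}{3} \cdot \frac{1}{16} - 154\right) 32 = \left(\frac{1}{24} - 154\right) 32 = \left(- \frac{3695}{24}\right) 32 = - \frac{14780}{3}$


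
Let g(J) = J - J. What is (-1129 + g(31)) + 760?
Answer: -369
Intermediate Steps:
g(J) = 0
(-1129 + g(31)) + 760 = (-1129 + 0) + 760 = -1129 + 760 = -369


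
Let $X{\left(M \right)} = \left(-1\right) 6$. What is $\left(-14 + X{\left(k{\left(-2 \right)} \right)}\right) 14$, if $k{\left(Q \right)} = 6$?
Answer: $-280$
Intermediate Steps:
$X{\left(M \right)} = -6$
$\left(-14 + X{\left(k{\left(-2 \right)} \right)}\right) 14 = \left(-14 - 6\right) 14 = \left(-20\right) 14 = -280$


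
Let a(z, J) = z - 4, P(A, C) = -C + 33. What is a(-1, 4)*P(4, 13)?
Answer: -100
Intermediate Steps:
P(A, C) = 33 - C
a(z, J) = -4 + z
a(-1, 4)*P(4, 13) = (-4 - 1)*(33 - 1*13) = -5*(33 - 13) = -5*20 = -100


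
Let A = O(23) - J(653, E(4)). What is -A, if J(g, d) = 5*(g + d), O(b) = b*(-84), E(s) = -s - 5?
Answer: 5152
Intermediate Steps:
E(s) = -5 - s
O(b) = -84*b
J(g, d) = 5*d + 5*g (J(g, d) = 5*(d + g) = 5*d + 5*g)
A = -5152 (A = -84*23 - (5*(-5 - 1*4) + 5*653) = -1932 - (5*(-5 - 4) + 3265) = -1932 - (5*(-9) + 3265) = -1932 - (-45 + 3265) = -1932 - 1*3220 = -1932 - 3220 = -5152)
-A = -1*(-5152) = 5152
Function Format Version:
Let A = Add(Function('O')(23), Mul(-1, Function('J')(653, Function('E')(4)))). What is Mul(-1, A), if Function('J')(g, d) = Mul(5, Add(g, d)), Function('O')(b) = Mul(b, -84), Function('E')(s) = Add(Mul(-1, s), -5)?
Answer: 5152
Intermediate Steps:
Function('E')(s) = Add(-5, Mul(-1, s))
Function('O')(b) = Mul(-84, b)
Function('J')(g, d) = Add(Mul(5, d), Mul(5, g)) (Function('J')(g, d) = Mul(5, Add(d, g)) = Add(Mul(5, d), Mul(5, g)))
A = -5152 (A = Add(Mul(-84, 23), Mul(-1, Add(Mul(5, Add(-5, Mul(-1, 4))), Mul(5, 653)))) = Add(-1932, Mul(-1, Add(Mul(5, Add(-5, -4)), 3265))) = Add(-1932, Mul(-1, Add(Mul(5, -9), 3265))) = Add(-1932, Mul(-1, Add(-45, 3265))) = Add(-1932, Mul(-1, 3220)) = Add(-1932, -3220) = -5152)
Mul(-1, A) = Mul(-1, -5152) = 5152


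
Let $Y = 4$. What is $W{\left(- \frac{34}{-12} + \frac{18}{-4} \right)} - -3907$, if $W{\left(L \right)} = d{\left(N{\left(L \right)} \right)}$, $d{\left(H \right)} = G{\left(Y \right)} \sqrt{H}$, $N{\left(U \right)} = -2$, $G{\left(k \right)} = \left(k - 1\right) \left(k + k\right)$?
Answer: $3907 + 24 i \sqrt{2} \approx 3907.0 + 33.941 i$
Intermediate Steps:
$G{\left(k \right)} = 2 k \left(-1 + k\right)$ ($G{\left(k \right)} = \left(-1 + k\right) 2 k = 2 k \left(-1 + k\right)$)
$d{\left(H \right)} = 24 \sqrt{H}$ ($d{\left(H \right)} = 2 \cdot 4 \left(-1 + 4\right) \sqrt{H} = 2 \cdot 4 \cdot 3 \sqrt{H} = 24 \sqrt{H}$)
$W{\left(L \right)} = 24 i \sqrt{2}$ ($W{\left(L \right)} = 24 \sqrt{-2} = 24 i \sqrt{2}$)
$W{\left(- \frac{34}{-12} + \frac{18}{-4} \right)} - -3907 = 24 i \sqrt{2} - -3907 = 24 i \sqrt{2} + 3907 = 3907 + 24 i \sqrt{2}$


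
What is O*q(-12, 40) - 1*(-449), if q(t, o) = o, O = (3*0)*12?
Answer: 449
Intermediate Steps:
O = 0 (O = 0*12 = 0)
O*q(-12, 40) - 1*(-449) = 0*40 - 1*(-449) = 0 + 449 = 449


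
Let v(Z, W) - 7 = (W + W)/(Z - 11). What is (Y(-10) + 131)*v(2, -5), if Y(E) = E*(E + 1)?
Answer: 16133/9 ≈ 1792.6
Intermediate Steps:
Y(E) = E*(1 + E)
v(Z, W) = 7 + 2*W/(-11 + Z) (v(Z, W) = 7 + (W + W)/(Z - 11) = 7 + (2*W)/(-11 + Z) = 7 + 2*W/(-11 + Z))
(Y(-10) + 131)*v(2, -5) = (-10*(1 - 10) + 131)*((-77 + 2*(-5) + 7*2)/(-11 + 2)) = (-10*(-9) + 131)*((-77 - 10 + 14)/(-9)) = (90 + 131)*(-⅑*(-73)) = 221*(73/9) = 16133/9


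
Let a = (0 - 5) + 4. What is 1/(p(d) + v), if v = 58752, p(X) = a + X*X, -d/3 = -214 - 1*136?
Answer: 1/1161251 ≈ 8.6114e-7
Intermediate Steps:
d = 1050 (d = -3*(-214 - 1*136) = -3*(-214 - 136) = -3*(-350) = 1050)
a = -1 (a = -5 + 4 = -1)
p(X) = -1 + X² (p(X) = -1 + X*X = -1 + X²)
1/(p(d) + v) = 1/((-1 + 1050²) + 58752) = 1/((-1 + 1102500) + 58752) = 1/(1102499 + 58752) = 1/1161251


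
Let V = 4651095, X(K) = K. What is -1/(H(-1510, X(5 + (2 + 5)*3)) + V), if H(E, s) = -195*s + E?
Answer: -1/4644515 ≈ -2.1531e-7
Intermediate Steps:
H(E, s) = E - 195*s
-1/(H(-1510, X(5 + (2 + 5)*3)) + V) = -1/((-1510 - 195*(5 + (2 + 5)*3)) + 4651095) = -1/((-1510 - 195*(5 + 7*3)) + 4651095) = -1/((-1510 - 195*(5 + 21)) + 4651095) = -1/((-1510 - 195*26) + 4651095) = -1/((-1510 - 5070) + 4651095) = -1/(-6580 + 4651095) = -1/4644515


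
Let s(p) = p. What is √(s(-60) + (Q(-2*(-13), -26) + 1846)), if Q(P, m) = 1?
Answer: √1787 ≈ 42.273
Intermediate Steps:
√(s(-60) + (Q(-2*(-13), -26) + 1846)) = √(-60 + (1 + 1846)) = √(-60 + 1847) = √1787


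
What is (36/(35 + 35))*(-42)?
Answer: -108/5 ≈ -21.600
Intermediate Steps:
(36/(35 + 35))*(-42) = (36/70)*(-42) = (36*(1/70))*(-42) = (18/35)*(-42) = -108/5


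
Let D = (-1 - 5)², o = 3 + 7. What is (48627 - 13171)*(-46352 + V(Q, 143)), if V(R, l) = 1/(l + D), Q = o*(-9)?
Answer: -294178680192/179 ≈ -1.6435e+9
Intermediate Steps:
o = 10
D = 36 (D = (-6)² = 36)
Q = -90 (Q = 10*(-9) = -90)
V(R, l) = 1/(36 + l) (V(R, l) = 1/(l + 36) = 1/(36 + l))
(48627 - 13171)*(-46352 + V(Q, 143)) = (48627 - 13171)*(-46352 + 1/(36 + 143)) = 35456*(-46352 + 1/179) = 35456*(-8297007/179) = -294178680192/179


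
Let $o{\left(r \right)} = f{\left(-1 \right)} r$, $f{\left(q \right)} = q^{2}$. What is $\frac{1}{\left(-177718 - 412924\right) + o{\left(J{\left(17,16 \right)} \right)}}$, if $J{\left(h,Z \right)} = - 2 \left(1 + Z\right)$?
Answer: $- \frac{1}{590676} \approx -1.693 \cdot 10^{-6}$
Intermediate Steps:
$J{\left(h,Z \right)} = -2 - 2 Z$
$o{\left(r \right)} = r$ ($o{\left(r \right)} = \left(-1\right)^{2} r = 1 r = r$)
$\frac{1}{\left(-177718 - 412924\right) + o{\left(J{\left(17,16 \right)} \right)}} = \frac{1}{\left(-177718 - 412924\right) - 34} = \frac{1}{-590642 - 34} = \frac{1}{-590676} = - \frac{1}{590676}$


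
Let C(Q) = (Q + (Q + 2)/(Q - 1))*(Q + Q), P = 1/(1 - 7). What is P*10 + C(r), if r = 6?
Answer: 1343/15 ≈ 89.533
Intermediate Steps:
P = -⅙ (P = 1/(-6) = -⅙ ≈ -0.16667)
C(Q) = 2*Q*(Q + (2 + Q)/(-1 + Q)) (C(Q) = (Q + (2 + Q)/(-1 + Q))*(2*Q) = 2*Q*(Q + (2 + Q)/(-1 + Q)))
P*10 + C(r) = -⅙*10 + 2*6*(2 + 6²)/(-1 + 6) = -5/3 + 2*6*(2 + 36)/5 = -5/3 + 2*6*(⅕)*38 = -5/3 + 456/5 = 1343/15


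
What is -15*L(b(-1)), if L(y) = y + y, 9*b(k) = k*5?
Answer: 50/3 ≈ 16.667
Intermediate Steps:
b(k) = 5*k/9 (b(k) = (k*5)/9 = (5*k)/9 = 5*k/9)
L(y) = 2*y
-15*L(b(-1)) = -30*(5/9)*(-1) = -30*(-5)/9 = -15*(-10/9) = 50/3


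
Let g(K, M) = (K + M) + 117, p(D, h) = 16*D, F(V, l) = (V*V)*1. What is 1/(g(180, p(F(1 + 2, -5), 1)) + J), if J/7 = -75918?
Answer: -1/530985 ≈ -1.8833e-6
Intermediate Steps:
J = -531426 (J = 7*(-75918) = -531426)
F(V, l) = V² (F(V, l) = V²*1 = V²)
g(K, M) = 117 + K + M
1/(g(180, p(F(1 + 2, -5), 1)) + J) = 1/((117 + 180 + 16*(1 + 2)²) - 531426) = 1/((117 + 180 + 16*3²) - 531426) = 1/((117 + 180 + 16*9) - 531426) = 1/((117 + 180 + 144) - 531426) = 1/(441 - 531426) = 1/(-530985) = -1/530985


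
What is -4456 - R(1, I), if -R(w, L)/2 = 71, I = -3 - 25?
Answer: -4314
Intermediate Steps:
I = -28
R(w, L) = -142 (R(w, L) = -2*71 = -142)
-4456 - R(1, I) = -4456 - 1*(-142) = -4456 + 142 = -4314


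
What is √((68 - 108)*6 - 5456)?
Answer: 8*I*√89 ≈ 75.472*I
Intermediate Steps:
√((68 - 108)*6 - 5456) = √(-40*6 - 5456) = √(-240 - 5456) = √(-5696) = 8*I*√89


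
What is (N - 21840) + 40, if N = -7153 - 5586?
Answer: -34539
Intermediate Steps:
N = -12739
(N - 21840) + 40 = (-12739 - 21840) + 40 = -34579 + 40 = -34539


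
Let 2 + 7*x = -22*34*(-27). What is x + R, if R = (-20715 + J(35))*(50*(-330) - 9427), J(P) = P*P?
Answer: 3537240804/7 ≈ 5.0532e+8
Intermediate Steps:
J(P) = P**2
R = 505317230 (R = (-20715 + 35**2)*(50*(-330) - 9427) = (-20715 + 1225)*(-16500 - 9427) = -19490*(-25927) = 505317230)
x = 20194/7 (x = -2/7 + (-22*34*(-27))/7 = -2/7 + (-748*(-27))/7 = -2/7 + (1/7)*20196 = -2/7 + 20196/7 = 20194/7 ≈ 2884.9)
x + R = 20194/7 + 505317230 = 3537240804/7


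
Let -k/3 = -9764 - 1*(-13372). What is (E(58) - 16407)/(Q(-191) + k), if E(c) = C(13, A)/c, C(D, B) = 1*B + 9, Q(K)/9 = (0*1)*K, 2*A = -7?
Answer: 1903201/1255584 ≈ 1.5158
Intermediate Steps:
A = -7/2 (A = (1/2)*(-7) = -7/2 ≈ -3.5000)
Q(K) = 0 (Q(K) = 9*((0*1)*K) = 9*(0*K) = 9*0 = 0)
C(D, B) = 9 + B (C(D, B) = B + 9 = 9 + B)
k = -10824 (k = -3*(-9764 - 1*(-13372)) = -3*(-9764 + 13372) = -3*3608 = -10824)
E(c) = 11/(2*c) (E(c) = (9 - 7/2)/c = 11/(2*c))
(E(58) - 16407)/(Q(-191) + k) = ((11/2)/58 - 16407)/(0 - 10824) = ((11/2)*(1/58) - 16407)/(-10824) = (11/116 - 16407)*(-1/10824) = -1903201/116*(-1/10824) = 1903201/1255584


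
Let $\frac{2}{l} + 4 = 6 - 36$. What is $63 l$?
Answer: $- \frac{63}{17} \approx -3.7059$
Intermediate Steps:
$l = - \frac{1}{17}$ ($l = \frac{2}{-4 + \left(6 - 36\right)} = \frac{2}{-4 - 30} = \frac{2}{-34} = 2 \left(- \frac{1}{34}\right) = - \frac{1}{17} \approx -0.058824$)
$63 l = 63 \left(- \frac{1}{17}\right) = - \frac{63}{17}$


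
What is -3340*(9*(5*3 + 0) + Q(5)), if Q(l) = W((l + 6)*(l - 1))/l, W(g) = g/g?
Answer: -451568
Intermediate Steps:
W(g) = 1
Q(l) = 1/l
-3340*(9*(5*3 + 0) + Q(5)) = -3340*(9*(5*3 + 0) + 1/5) = -3340*(9*(15 + 0) + ⅕) = -3340*(9*15 + ⅕) = -3340*(135 + ⅕) = -3340*676/5 = -451568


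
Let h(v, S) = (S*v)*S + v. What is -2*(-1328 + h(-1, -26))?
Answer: 4010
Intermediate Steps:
h(v, S) = v + v*S**2 (h(v, S) = v*S**2 + v = v + v*S**2)
-2*(-1328 + h(-1, -26)) = -2*(-1328 - (1 + (-26)**2)) = -2*(-1328 - (1 + 676)) = -2*(-1328 - 1*677) = -2*(-1328 - 677) = -2*(-2005) = 4010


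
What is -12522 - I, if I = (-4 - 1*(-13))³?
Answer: -13251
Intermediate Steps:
I = 729 (I = (-4 + 13)³ = 9³ = 729)
-12522 - I = -12522 - 1*729 = -12522 - 729 = -13251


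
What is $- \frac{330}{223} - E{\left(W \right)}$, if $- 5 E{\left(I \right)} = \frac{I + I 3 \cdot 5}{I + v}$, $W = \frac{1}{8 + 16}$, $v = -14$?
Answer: $- \frac{556318}{373525} \approx -1.4894$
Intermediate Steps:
$W = \frac{1}{24} \approx 0.041667$
$E{\left(I \right)} = - \frac{16 I}{5 \left(-14 + I\right)}$ ($E{\left(I \right)} = - \frac{\left(I + I 3 \cdot 5\right) \frac{1}{I - 14}}{5} = - \frac{\left(I + 3 I 5\right) \frac{1}{-14 + I}}{5} = - \frac{\left(I + 15 I\right) \frac{1}{-14 + I}}{5} = - \frac{16 I \frac{1}{-14 + I}}{5} = - \frac{16 I}{5 \left(-14 + I\right)}$)
$- \frac{330}{223} - E{\left(W \right)} = - \frac{330}{223} - \left(-16\right) \frac{1}{24} \frac{1}{-70 + 5 \cdot \frac{1}{24}} = \left(-330\right) \frac{1}{223} - \left(-16\right) \frac{1}{24} \frac{1}{-70 + \frac{5}{24}} = - \frac{330}{223} - \left(-16\right) \frac{1}{24} \frac{1}{- \frac{1675}{24}} = - \frac{330}{223} - \left(-16\right) \frac{1}{24} \left(- \frac{24}{1675}\right) = - \frac{330}{223} - \frac{16}{1675} = - \frac{556318}{373525}$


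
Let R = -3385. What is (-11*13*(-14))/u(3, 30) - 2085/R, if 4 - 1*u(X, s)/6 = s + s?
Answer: -86803/16248 ≈ -5.3424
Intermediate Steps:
u(X, s) = 24 - 12*s (u(X, s) = 24 - 6*(s + s) = 24 - 12*s)
(-11*13*(-14))/u(3, 30) - 2085/R = (-11*13*(-14))/(24 - 12*30) - 2085/(-3385) = (-143*(-14))/(24 - 360) - 2085*(-1/3385) = 2002/(-336) + 417/677 = 2002*(-1/336) + 417/677 = -143/24 + 417/677 = -86803/16248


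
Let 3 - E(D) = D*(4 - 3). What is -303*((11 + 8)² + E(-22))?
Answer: -116958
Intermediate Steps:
E(D) = 3 - D (E(D) = 3 - D*(4 - 3) = 3 - D)
-303*((11 + 8)² + E(-22)) = -303*((11 + 8)² + (3 - 1*(-22))) = -303*(19² + (3 + 22)) = -303*(361 + 25) = -303*386 = -116958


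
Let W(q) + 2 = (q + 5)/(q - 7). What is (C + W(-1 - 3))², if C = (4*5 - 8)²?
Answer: 2436721/121 ≈ 20138.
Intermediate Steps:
C = 144 (C = (20 - 8)² = 12² = 144)
W(q) = -2 + (5 + q)/(-7 + q) (W(q) = -2 + (q + 5)/(q - 7) = -2 + (5 + q)/(-7 + q))
(C + W(-1 - 3))² = (144 + (19 - (-1 - 3))/(-7 + (-1 - 3)))² = (144 + (19 - 1*(-4))/(-7 - 4))² = (144 + (19 + 4)/(-11))² = (144 - 1/11*23)² = (144 - 23/11)² = (1561/11)² = 2436721/121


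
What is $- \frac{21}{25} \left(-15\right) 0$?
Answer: $0$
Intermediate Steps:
$- \frac{21}{25} \left(-15\right) 0 = \left(-21\right) \frac{1}{25} \left(-15\right) 0 = \left(- \frac{21}{25}\right) \left(-15\right) 0 = \frac{63}{5} \cdot 0 = 0$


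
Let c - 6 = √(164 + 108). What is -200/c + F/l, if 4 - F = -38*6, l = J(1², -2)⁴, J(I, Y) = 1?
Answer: 13988/59 - 200*√17/59 ≈ 223.11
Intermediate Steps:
l = 1 (l = 1⁴ = 1)
F = 232 (F = 4 - (-38)*6 = 4 - 1*(-228) = 4 + 228 = 232)
c = 6 + 4*√17 (c = 6 + √(164 + 108) = 6 + √272 = 6 + 4*√17 ≈ 22.492)
-200/c + F/l = -200/(6 + 4*√17) + 232/1 = -200/(6 + 4*√17) + 232*1 = -200/(6 + 4*√17) + 232 = 232 - 200/(6 + 4*√17)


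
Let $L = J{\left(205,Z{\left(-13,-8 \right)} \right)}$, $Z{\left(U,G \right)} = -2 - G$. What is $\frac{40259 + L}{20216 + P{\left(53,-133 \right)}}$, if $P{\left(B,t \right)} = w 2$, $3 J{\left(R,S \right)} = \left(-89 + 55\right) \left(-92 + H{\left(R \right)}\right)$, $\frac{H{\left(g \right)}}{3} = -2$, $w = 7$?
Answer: $\frac{124109}{60690} \approx 2.045$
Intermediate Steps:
$H{\left(g \right)} = -6$ ($H{\left(g \right)} = 3 \left(-2\right) = -6$)
$J{\left(R,S \right)} = \frac{3332}{3}$ ($J{\left(R,S \right)} = \frac{\left(-89 + 55\right) \left(-92 - 6\right)}{3} = \frac{\left(-34\right) \left(-98\right)}{3} = \frac{1}{3} \cdot 3332 = \frac{3332}{3}$)
$P{\left(B,t \right)} = 14$ ($P{\left(B,t \right)} = 7 \cdot 2 = 14$)
$L = \frac{3332}{3} \approx 1110.7$
$\frac{40259 + L}{20216 + P{\left(53,-133 \right)}} = \frac{40259 + \frac{3332}{3}}{20216 + 14} = \frac{124109}{3 \cdot 20230} = \frac{124109}{3} \cdot \frac{1}{20230} = \frac{124109}{60690}$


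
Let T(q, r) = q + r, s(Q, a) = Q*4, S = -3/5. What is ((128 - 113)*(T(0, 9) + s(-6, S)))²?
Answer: 50625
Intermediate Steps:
S = -⅗ (S = -3*⅕ = -⅗ ≈ -0.60000)
s(Q, a) = 4*Q
((128 - 113)*(T(0, 9) + s(-6, S)))² = ((128 - 113)*((0 + 9) + 4*(-6)))² = (15*(9 - 24))² = (15*(-15))² = (-225)² = 50625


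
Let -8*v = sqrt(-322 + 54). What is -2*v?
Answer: I*sqrt(67)/2 ≈ 4.0927*I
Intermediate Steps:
v = -I*sqrt(67)/4 (v = -sqrt(-322 + 54)/8 = -I*sqrt(67)/4 ≈ -2.0463*I)
-2*v = -(-1)*I*sqrt(67)/2 = I*sqrt(67)/2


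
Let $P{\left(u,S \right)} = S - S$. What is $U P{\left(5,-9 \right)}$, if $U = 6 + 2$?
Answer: $0$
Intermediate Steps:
$P{\left(u,S \right)} = 0$
$U = 8$
$U P{\left(5,-9 \right)} = 8 \cdot 0 = 0$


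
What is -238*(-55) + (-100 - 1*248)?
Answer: 12742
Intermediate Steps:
-238*(-55) + (-100 - 1*248) = 13090 + (-100 - 248) = 13090 - 348 = 12742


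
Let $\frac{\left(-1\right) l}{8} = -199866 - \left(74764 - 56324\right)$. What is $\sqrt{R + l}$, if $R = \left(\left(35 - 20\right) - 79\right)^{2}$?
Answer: $4 \sqrt{109409} \approx 1323.1$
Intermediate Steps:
$l = 1746448$ ($l = - 8 \left(-199866 - \left(74764 - 56324\right)\right) = - 8 \left(-199866 - 18440\right) = \left(-8\right) \left(-218306\right) = 1746448$)
$R = 4096$ ($R = \left(\left(35 - 20\right) - 79\right)^{2} = \left(15 - 79\right)^{2} = \left(-64\right)^{2} = 4096$)
$\sqrt{R + l} = \sqrt{4096 + 1746448} = \sqrt{1750544} = 4 \sqrt{109409}$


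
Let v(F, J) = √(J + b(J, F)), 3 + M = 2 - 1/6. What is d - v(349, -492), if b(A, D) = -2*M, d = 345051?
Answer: 345051 - I*√4407/3 ≈ 3.4505e+5 - 22.128*I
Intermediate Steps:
M = -7/6 (M = -3 + (2 - 1/6) = -3 + (2 - 1*⅙) = -3 + (2 - ⅙) = -3 + 11/6 = -7/6 ≈ -1.1667)
b(A, D) = 7/3 (b(A, D) = -2*(-7/6) = 7/3)
v(F, J) = √(7/3 + J) (v(F, J) = √(J + 7/3) = √(7/3 + J))
d - v(349, -492) = 345051 - √(21 + 9*(-492))/3 = 345051 - √(21 - 4428)/3 = 345051 - √(-4407)/3 = 345051 - I*√4407/3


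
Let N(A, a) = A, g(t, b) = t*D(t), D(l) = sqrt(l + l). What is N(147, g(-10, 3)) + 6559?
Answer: 6706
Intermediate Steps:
D(l) = sqrt(2)*sqrt(l) (D(l) = sqrt(2*l) = sqrt(2)*sqrt(l))
g(t, b) = sqrt(2)*t**(3/2) (g(t, b) = t*(sqrt(2)*sqrt(t)) = sqrt(2)*t**(3/2))
N(147, g(-10, 3)) + 6559 = 147 + 6559 = 6706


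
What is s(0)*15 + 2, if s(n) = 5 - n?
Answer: 77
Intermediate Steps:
s(0)*15 + 2 = (5 - 1*0)*15 + 2 = (5 + 0)*15 + 2 = 5*15 + 2 = 75 + 2 = 77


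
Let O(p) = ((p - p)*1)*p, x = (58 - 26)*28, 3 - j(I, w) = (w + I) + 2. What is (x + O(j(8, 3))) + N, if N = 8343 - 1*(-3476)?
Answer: 12715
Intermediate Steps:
j(I, w) = 1 - I - w (j(I, w) = 3 - ((w + I) + 2) = 3 - ((I + w) + 2) = 3 - (2 + I + w) = 3 + (-2 - I - w) = 1 - I - w)
N = 11819 (N = 8343 + 3476 = 11819)
x = 896 (x = 32*28 = 896)
O(p) = 0 (O(p) = (0*1)*p = 0*p = 0)
(x + O(j(8, 3))) + N = (896 + 0) + 11819 = 896 + 11819 = 12715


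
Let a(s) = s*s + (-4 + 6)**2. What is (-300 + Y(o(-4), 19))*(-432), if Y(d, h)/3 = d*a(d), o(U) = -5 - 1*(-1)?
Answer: 233280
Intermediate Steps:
o(U) = -4 (o(U) = -5 + 1 = -4)
a(s) = 4 + s**2 (a(s) = s**2 + 2**2 = s**2 + 4 = 4 + s**2)
Y(d, h) = 3*d*(4 + d**2) (Y(d, h) = 3*(d*(4 + d**2)) = 3*d*(4 + d**2))
(-300 + Y(o(-4), 19))*(-432) = (-300 + 3*(-4)*(4 + (-4)**2))*(-432) = (-300 + 3*(-4)*(4 + 16))*(-432) = (-300 + 3*(-4)*20)*(-432) = (-300 - 240)*(-432) = -540*(-432) = 233280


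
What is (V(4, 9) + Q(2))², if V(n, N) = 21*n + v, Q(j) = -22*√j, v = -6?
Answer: 7052 - 3432*√2 ≈ 2198.4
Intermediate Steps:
V(n, N) = -6 + 21*n (V(n, N) = 21*n - 6 = -6 + 21*n)
(V(4, 9) + Q(2))² = ((-6 + 21*4) - 22*√2)² = ((-6 + 84) - 22*√2)² = (78 - 22*√2)²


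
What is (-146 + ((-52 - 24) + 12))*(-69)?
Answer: 14490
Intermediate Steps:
(-146 + ((-52 - 24) + 12))*(-69) = (-146 + (-76 + 12))*(-69) = (-146 - 64)*(-69) = -210*(-69) = 14490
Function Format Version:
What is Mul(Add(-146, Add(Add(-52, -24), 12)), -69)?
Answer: 14490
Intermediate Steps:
Mul(Add(-146, Add(Add(-52, -24), 12)), -69) = Mul(Add(-146, Add(-76, 12)), -69) = Mul(Add(-146, -64), -69) = Mul(-210, -69) = 14490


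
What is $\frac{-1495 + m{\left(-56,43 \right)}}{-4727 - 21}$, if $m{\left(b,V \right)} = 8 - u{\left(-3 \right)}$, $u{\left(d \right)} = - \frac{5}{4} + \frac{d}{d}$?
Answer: $\frac{5947}{18992} \approx 0.31313$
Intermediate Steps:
$u{\left(d \right)} = - \frac{1}{4}$ ($u{\left(d \right)} = \left(-5\right) \frac{1}{4} + 1 = - \frac{5}{4} + 1 = - \frac{1}{4}$)
$m{\left(b,V \right)} = \frac{33}{4}$ ($m{\left(b,V \right)} = 8 - - \frac{1}{4} = 8 + \frac{1}{4} = \frac{33}{4}$)
$\frac{-1495 + m{\left(-56,43 \right)}}{-4727 - 21} = \frac{-1495 + \frac{33}{4}}{-4727 - 21} = - \frac{5947}{4 \left(-4748\right)} = \left(- \frac{5947}{4}\right) \left(- \frac{1}{4748}\right) = \frac{5947}{18992}$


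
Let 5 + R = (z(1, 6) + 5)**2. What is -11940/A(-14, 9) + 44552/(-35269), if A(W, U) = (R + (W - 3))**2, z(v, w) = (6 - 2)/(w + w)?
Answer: -8564983397/29661229 ≈ -288.76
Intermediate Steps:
z(v, w) = 2/w (z(v, w) = 4/((2*w)) = 4*(1/(2*w)) = 2/w)
R = 211/9 (R = -5 + (2/6 + 5)**2 = -5 + (2*(1/6) + 5)**2 = -5 + (1/3 + 5)**2 = -5 + (16/3)**2 = -5 + 256/9 = 211/9 ≈ 23.444)
A(W, U) = (184/9 + W)**2 (A(W, U) = (211/9 + (W - 3))**2 = (211/9 + (-3 + W))**2 = (184/9 + W)**2)
-11940/A(-14, 9) + 44552/(-35269) = -11940*81/(184 + 9*(-14))**2 + 44552/(-35269) = -11940*81/(184 - 126)**2 + 44552*(-1/35269) = -11940/((1/81)*58**2) - 44552/35269 = -11940/((1/81)*3364) - 44552/35269 = -11940/3364/81 - 44552/35269 = -11940*81/3364 - 44552/35269 = -241785/841 - 44552/35269 = -8564983397/29661229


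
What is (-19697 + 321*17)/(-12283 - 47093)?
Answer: 890/3711 ≈ 0.23983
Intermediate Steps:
(-19697 + 321*17)/(-12283 - 47093) = (-19697 + 5457)/(-59376) = -14240*(-1/59376) = 890/3711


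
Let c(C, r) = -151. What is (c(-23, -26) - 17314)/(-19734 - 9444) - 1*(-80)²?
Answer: -186721735/29178 ≈ -6399.4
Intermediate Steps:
(c(-23, -26) - 17314)/(-19734 - 9444) - 1*(-80)² = (-151 - 17314)/(-19734 - 9444) - 1*(-80)² = -17465/(-29178) - 1*6400 = -17465*(-1/29178) - 6400 = 17465/29178 - 6400 = -186721735/29178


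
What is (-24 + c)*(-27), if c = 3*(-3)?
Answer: 891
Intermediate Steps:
c = -9
(-24 + c)*(-27) = (-24 - 9)*(-27) = -33*(-27) = 891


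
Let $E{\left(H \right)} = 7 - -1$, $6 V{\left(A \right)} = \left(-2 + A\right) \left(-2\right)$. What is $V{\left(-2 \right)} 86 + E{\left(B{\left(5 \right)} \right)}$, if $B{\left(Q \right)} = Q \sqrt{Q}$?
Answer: $\frac{368}{3} \approx 122.67$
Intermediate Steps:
$B{\left(Q \right)} = Q^{\frac{3}{2}}$
$V{\left(A \right)} = \frac{2}{3} - \frac{A}{3}$ ($V{\left(A \right)} = \frac{\left(-2 + A\right) \left(-2\right)}{6} = \frac{4 - 2 A}{6} = \frac{2}{3} - \frac{A}{3}$)
$E{\left(H \right)} = 8$ ($E{\left(H \right)} = 7 + 1 = 8$)
$V{\left(-2 \right)} 86 + E{\left(B{\left(5 \right)} \right)} = \left(\frac{2}{3} - - \frac{2}{3}\right) 86 + 8 = \left(\frac{2}{3} + \frac{2}{3}\right) 86 + 8 = \frac{4}{3} \cdot 86 + 8 = \frac{344}{3} + 8 = \frac{368}{3}$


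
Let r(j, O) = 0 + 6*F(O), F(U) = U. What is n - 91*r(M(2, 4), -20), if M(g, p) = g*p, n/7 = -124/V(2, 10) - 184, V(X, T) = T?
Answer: 47726/5 ≈ 9545.2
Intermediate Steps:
n = -6874/5 (n = 7*(-124/10 - 184) = 7*(-124*⅒ - 184) = 7*(-62/5 - 184) = 7*(-982/5) = -6874/5 ≈ -1374.8)
r(j, O) = 6*O (r(j, O) = 0 + 6*O = 6*O)
n - 91*r(M(2, 4), -20) = -6874/5 - 546*(-20) = -6874/5 - 91*(-120) = -6874/5 + 10920 = 47726/5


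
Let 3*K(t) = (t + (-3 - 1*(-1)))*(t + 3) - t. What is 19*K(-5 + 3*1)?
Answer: -38/3 ≈ -12.667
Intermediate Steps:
K(t) = -t/3 + (-2 + t)*(3 + t)/3 (K(t) = ((t + (-3 - 1*(-1)))*(t + 3) - t)/3 = ((t + (-3 + 1))*(3 + t) - t)/3 = ((t - 2)*(3 + t) - t)/3 = ((-2 + t)*(3 + t) - t)/3 = (-t + (-2 + t)*(3 + t))/3 = -t/3 + (-2 + t)*(3 + t)/3)
19*K(-5 + 3*1) = 19*(-2 + (-5 + 3*1)**2/3) = 19*(-2 + (-5 + 3)**2/3) = 19*(-2 + (1/3)*(-2)**2) = 19*(-2 + (1/3)*4) = 19*(-2 + 4/3) = 19*(-2/3) = -38/3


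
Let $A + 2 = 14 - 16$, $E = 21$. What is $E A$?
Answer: $-84$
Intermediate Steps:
$A = -4$ ($A = -2 + \left(14 - 16\right) = -2 - 2 = -4$)
$E A = 21 \left(-4\right) = -84$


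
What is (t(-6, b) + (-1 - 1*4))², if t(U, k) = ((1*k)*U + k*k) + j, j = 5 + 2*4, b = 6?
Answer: 64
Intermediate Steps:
j = 13 (j = 5 + 8 = 13)
t(U, k) = 13 + k² + U*k (t(U, k) = ((1*k)*U + k*k) + 13 = (k*U + k²) + 13 = (U*k + k²) + 13 = (k² + U*k) + 13 = 13 + k² + U*k)
(t(-6, b) + (-1 - 1*4))² = ((13 + 6² - 6*6) + (-1 - 1*4))² = ((13 + 36 - 36) + (-1 - 4))² = (13 - 5)² = 8² = 64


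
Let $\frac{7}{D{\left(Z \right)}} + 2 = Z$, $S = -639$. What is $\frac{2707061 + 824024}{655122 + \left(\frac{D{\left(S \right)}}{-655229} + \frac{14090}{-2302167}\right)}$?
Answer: $\frac{682851286949305835571}{126689359397903407649} \approx 5.39$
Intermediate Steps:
$D{\left(Z \right)} = \frac{7}{-2 + Z}$
$\frac{2707061 + 824024}{655122 + \left(\frac{D{\left(S \right)}}{-655229} + \frac{14090}{-2302167}\right)} = \frac{2707061 + 824024}{655122 + \left(\frac{7 \frac{1}{-2 - 639}}{-655229} + \frac{14090}{-2302167}\right)} = \frac{3531085}{655122 + \left(\frac{7}{-641} \left(- \frac{1}{655229}\right) + 14090 \left(- \frac{1}{2302167}\right)\right)} = \frac{3531085}{655122 - \left(\frac{14090}{2302167} - 7 \left(- \frac{1}{641}\right) \left(- \frac{1}{655229}\right)\right)} = \frac{3531085}{655122 - \frac{5917809091841}{966914258576763}} = \frac{3531085}{\frac{633446796989517038245}{966914258576763}} = 3531085 \cdot \frac{966914258576763}{633446796989517038245} = \frac{682851286949305835571}{126689359397903407649}$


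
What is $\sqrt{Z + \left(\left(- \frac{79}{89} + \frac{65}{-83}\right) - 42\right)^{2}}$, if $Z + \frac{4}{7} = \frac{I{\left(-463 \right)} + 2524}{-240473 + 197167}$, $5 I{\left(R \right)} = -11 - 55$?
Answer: $\frac{\sqrt{59751229209507976356895}}{5598274885} \approx 43.664$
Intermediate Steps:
$I{\left(R \right)} = - \frac{66}{5}$ ($I{\left(R \right)} = \frac{-11 - 55}{5} = \frac{1}{5} \left(-66\right) = - \frac{66}{5}$)
$Z = - \frac{476999}{757855}$ ($Z = - \frac{4}{7} + \frac{- \frac{66}{5} + 2524}{-240473 + 197167} = - \frac{4}{7} + \frac{12554}{5 \left(-43306\right)} = - \frac{4}{7} + \frac{12554}{5} \left(- \frac{1}{43306}\right) = - \frac{4}{7} - \frac{6277}{108265} = - \frac{476999}{757855} \approx -0.62941$)
$\sqrt{Z + \left(\left(- \frac{79}{89} + \frac{65}{-83}\right) - 42\right)^{2}} = \sqrt{- \frac{476999}{757855} + \left(\left(- \frac{79}{89} + \frac{65}{-83}\right) - 42\right)^{2}} = \sqrt{- \frac{476999}{757855} + \left(\left(\left(-79\right) \frac{1}{89} + 65 \left(- \frac{1}{83}\right)\right) - 42\right)^{2}} = \sqrt{- \frac{476999}{757855} + \left(\left(- \frac{79}{89} - \frac{65}{83}\right) - 42\right)^{2}} = \sqrt{- \frac{476999}{757855} + \left(- \frac{12342}{7387} - 42\right)^{2}} = \sqrt{- \frac{476999}{757855} + \left(- \frac{322596}{7387}\right)^{2}} = \sqrt{- \frac{476999}{757855} + \frac{104068179216}{54567769}} = \sqrt{\frac{78842561188496449}{41354456575495}} = \frac{\sqrt{59751229209507976356895}}{5598274885}$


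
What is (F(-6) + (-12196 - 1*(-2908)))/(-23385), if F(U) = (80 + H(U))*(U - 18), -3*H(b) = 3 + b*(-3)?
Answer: 736/1559 ≈ 0.47210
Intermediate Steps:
H(b) = -1 + b (H(b) = -(3 + b*(-3))/3 = -(3 - 3*b)/3 = -1 + b)
F(U) = (-18 + U)*(79 + U) (F(U) = (80 + (-1 + U))*(U - 18) = (79 + U)*(-18 + U) = (-18 + U)*(79 + U))
(F(-6) + (-12196 - 1*(-2908)))/(-23385) = ((-1422 + (-6)**2 + 61*(-6)) + (-12196 - 1*(-2908)))/(-23385) = ((-1422 + 36 - 366) + (-12196 + 2908))*(-1/23385) = (-1752 - 9288)*(-1/23385) = -11040*(-1/23385) = 736/1559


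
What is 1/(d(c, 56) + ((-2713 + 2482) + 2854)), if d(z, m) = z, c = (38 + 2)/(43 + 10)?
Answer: 53/139059 ≈ 0.00038113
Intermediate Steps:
c = 40/53 ≈ 0.75472
1/(d(c, 56) + ((-2713 + 2482) + 2854)) = 1/(40/53 + ((-2713 + 2482) + 2854)) = 1/(40/53 + (-231 + 2854)) = 1/(40/53 + 2623) = 1/(139059/53) = 53/139059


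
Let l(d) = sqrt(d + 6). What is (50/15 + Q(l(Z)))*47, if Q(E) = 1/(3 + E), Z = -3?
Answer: 1081/6 - 47*sqrt(3)/6 ≈ 166.60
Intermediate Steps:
l(d) = sqrt(6 + d)
(50/15 + Q(l(Z)))*47 = (50/15 + 1/(3 + sqrt(6 - 3)))*47 = (50*(1/15) + 1/(3 + sqrt(3)))*47 = (10/3 + 1/(3 + sqrt(3)))*47 = 470/3 + 47/(3 + sqrt(3))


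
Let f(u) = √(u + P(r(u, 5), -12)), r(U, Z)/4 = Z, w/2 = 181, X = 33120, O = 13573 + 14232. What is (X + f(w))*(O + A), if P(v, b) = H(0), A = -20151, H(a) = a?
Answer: 253500480 + 7654*√362 ≈ 2.5365e+8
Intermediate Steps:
O = 27805
w = 362 (w = 2*181 = 362)
r(U, Z) = 4*Z
P(v, b) = 0
f(u) = √u (f(u) = √(u + 0) = √u)
(X + f(w))*(O + A) = (33120 + √362)*(27805 - 20151) = (33120 + √362)*7654 = 253500480 + 7654*√362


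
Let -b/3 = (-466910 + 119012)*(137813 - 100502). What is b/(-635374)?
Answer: -19470633417/317687 ≈ -61289.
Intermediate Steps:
b = 38941266834 (b = -3*(-466910 + 119012)*(137813 - 100502) = -(-1043694)*37311 = -3*(-12980422278) = 38941266834)
b/(-635374) = 38941266834/(-635374) = 38941266834*(-1/635374) = -19470633417/317687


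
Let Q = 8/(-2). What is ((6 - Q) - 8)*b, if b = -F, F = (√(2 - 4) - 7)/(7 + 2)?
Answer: 14/9 - 2*I*√2/9 ≈ 1.5556 - 0.31427*I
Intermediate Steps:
Q = -4 (Q = 8*(-½) = -4)
F = -7/9 + I*√2/9 (F = (√(-2) - 7)/9 = (I*√2 - 7)*(⅑) = (-7 + I*√2)*(⅑) = -7/9 + I*√2/9 ≈ -0.77778 + 0.15713*I)
b = 7/9 - I*√2/9 (b = -(-7/9 + I*√2/9) = 7/9 - I*√2/9 ≈ 0.77778 - 0.15713*I)
((6 - Q) - 8)*b = ((6 - 1*(-4)) - 8)*(7/9 - I*√2/9) = ((6 + 4) - 8)*(7/9 - I*√2/9) = (10 - 8)*(7/9 - I*√2/9) = 2*(7/9 - I*√2/9) = 14/9 - 2*I*√2/9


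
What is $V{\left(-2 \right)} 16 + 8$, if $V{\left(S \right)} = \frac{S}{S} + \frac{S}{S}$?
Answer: $40$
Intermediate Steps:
$V{\left(S \right)} = 2$ ($V{\left(S \right)} = 1 + 1 = 2$)
$V{\left(-2 \right)} 16 + 8 = 2 \cdot 16 + 8 = 32 + 8 = 40$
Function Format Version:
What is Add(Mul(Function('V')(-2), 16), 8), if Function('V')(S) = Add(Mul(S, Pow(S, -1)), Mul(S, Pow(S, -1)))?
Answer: 40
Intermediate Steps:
Function('V')(S) = 2 (Function('V')(S) = Add(1, 1) = 2)
Add(Mul(Function('V')(-2), 16), 8) = Add(Mul(2, 16), 8) = Add(32, 8) = 40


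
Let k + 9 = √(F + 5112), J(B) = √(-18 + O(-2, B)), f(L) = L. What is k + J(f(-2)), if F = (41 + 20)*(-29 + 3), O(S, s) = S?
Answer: -9 + √3526 + 2*I*√5 ≈ 50.38 + 4.4721*I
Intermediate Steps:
F = -1586 (F = 61*(-26) = -1586)
J(B) = 2*I*√5 (J(B) = √(-18 - 2) = √(-20) = 2*I*√5)
k = -9 + √3526 (k = -9 + √(-1586 + 5112) = -9 + √3526 ≈ 50.380)
k + J(f(-2)) = (-9 + √3526) + 2*I*√5 = -9 + √3526 + 2*I*√5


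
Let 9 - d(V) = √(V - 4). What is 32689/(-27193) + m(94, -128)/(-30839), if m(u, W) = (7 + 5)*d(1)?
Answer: -1011032915/838604927 + 12*I*√3/30839 ≈ -1.2056 + 0.00067397*I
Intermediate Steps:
d(V) = 9 - √(-4 + V) (d(V) = 9 - √(V - 4) = 9 - √(-4 + V))
m(u, W) = 108 - 12*I*√3 (m(u, W) = (7 + 5)*(9 - √(-4 + 1)) = 12*(9 - √(-3)) = 12*(9 - I*√3) = 108 - 12*I*√3)
32689/(-27193) + m(94, -128)/(-30839) = 32689/(-27193) + (108 - 12*I*√3)/(-30839) = 32689*(-1/27193) + (108 - 12*I*√3)*(-1/30839) = -32689/27193 + (-108/30839 + 12*I*√3/30839) = -1011032915/838604927 + 12*I*√3/30839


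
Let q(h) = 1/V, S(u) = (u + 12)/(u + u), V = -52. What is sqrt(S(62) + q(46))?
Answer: 7*sqrt(7657)/806 ≈ 0.75996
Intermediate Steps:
S(u) = (12 + u)/(2*u) (S(u) = (12 + u)/((2*u)) = (12 + u)*(1/(2*u)) = (12 + u)/(2*u))
q(h) = -1/52 (q(h) = 1/(-52) = -1/52)
sqrt(S(62) + q(46)) = sqrt((1/2)*(12 + 62)/62 - 1/52) = sqrt((1/2)*(1/62)*74 - 1/52) = sqrt(37/62 - 1/52) = sqrt(931/1612) = 7*sqrt(7657)/806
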